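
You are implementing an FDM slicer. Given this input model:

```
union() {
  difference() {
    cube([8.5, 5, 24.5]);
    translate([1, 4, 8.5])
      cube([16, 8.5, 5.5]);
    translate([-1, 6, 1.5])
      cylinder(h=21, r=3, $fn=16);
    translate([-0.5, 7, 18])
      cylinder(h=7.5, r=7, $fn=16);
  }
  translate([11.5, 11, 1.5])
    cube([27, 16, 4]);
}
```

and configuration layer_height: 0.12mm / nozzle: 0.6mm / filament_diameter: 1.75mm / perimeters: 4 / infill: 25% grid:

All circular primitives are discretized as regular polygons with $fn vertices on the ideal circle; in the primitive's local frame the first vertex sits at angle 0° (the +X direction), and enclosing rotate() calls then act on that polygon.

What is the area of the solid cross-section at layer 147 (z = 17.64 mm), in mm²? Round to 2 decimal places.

At z = 17.64 mm: the cube is present — its section is the full 8.5×5 rectangle (area 42.50 mm²); the cube at (1, 4) does not reach this height (z outside [8.5, 14]); the cylinder at (-1, 6): section is a regular 16-gon, circumradius r=3 (area = (16/2)·3.000²·sin(360°/16) = 27.55 mm²); the cylinder at (-0.5, 7) is not intersected at this z (z outside [18, 25.5]); After the difference (first − rest): starting from the 8.5×5 cube (42.50 mm²), the r=3 cylinder at (-1, 6) partially overlaps it — only the 2.09 mm² overlap (of its 27.55 mm²) is removed, clipping the outline — area = 40.41 mm²; the cube at (11.5, 11) is not intersected at this z (z outside [1.5, 5.5]); Merging all regions: only the result so far is present, so the union is just that shape — area = 40.41 mm². Overall, the cross-section is a single solid region. Net area = 40.41 mm².

40.41 mm²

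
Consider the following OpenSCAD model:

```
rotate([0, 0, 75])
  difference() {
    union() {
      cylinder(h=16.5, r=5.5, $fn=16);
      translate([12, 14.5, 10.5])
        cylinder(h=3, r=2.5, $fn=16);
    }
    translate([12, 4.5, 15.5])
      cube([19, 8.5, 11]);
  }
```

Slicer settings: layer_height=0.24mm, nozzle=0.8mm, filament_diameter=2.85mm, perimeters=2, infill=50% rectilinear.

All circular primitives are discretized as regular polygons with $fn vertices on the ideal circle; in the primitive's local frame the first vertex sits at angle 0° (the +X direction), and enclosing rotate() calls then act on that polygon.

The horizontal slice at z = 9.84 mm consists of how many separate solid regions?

1

At z = 9.84 mm: the r=5.5 cylinder gives a regular 16-gon of circumradius 5.5 (constant along its height); the cylinder at (12, 14.5) does not reach this height (z outside [10.5, 13.5]); Taking the union: only the r=5.5 cylinder is present, so the union is just that shape — 1 connected region; the cube at (12, 4.5) is not intersected at this z (z outside [15.5, 26.5]); Subtracting the remaining from the first: none of the subtracted shapes is present at this height, so that combined region is unchanged — 1 connected region; (whole slice rotated 75° about Z — lengths, areas and connectivity unchanged). The result has 1 disconnected region.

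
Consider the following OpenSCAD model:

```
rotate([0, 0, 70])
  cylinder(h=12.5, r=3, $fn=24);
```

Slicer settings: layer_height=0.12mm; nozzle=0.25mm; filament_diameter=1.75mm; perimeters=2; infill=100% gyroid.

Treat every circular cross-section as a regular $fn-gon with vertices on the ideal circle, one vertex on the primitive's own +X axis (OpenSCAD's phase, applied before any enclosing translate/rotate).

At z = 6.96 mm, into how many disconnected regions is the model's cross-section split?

1

At z = 6.96 mm: the cylinder: section is a regular 24-gon, circumradius r=3; (rotated 70° about Z; rotation is an isometry so areas/perimeters/island counts are preserved). The result has 1 disconnected region.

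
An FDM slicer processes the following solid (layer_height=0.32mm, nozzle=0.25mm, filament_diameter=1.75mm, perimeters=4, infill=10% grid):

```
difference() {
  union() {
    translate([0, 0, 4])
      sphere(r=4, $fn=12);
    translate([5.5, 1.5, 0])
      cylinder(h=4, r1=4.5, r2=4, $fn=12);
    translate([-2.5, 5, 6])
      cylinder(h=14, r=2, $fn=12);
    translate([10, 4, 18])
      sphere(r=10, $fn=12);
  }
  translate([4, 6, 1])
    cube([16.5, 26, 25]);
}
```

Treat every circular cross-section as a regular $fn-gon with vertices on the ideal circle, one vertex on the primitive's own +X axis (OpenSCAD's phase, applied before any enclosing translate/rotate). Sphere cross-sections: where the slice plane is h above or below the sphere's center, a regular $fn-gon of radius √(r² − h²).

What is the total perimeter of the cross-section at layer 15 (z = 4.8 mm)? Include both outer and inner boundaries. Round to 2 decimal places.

24.34 mm

At z = 4.8 mm: the r=4 sphere slices to a regular 12-gon of circumradius 3.919 (√(r²−h²) with h=0.8 from center) (perimeter = 2·12·3.919·sin(180°/12) = 24.34 mm); the cone at (5.5, 1.5) is absent (z outside [0, 4]); the cylinder at (-2.5, 5) is not intersected at this z (z outside [6, 20]); the sphere at (10, 4) does not reach this height (|z−center|=13.200 > r=10); Merging all regions: only the r=4 sphere is present, so the union is just that shape — boundary = 24.34 mm; the cube at (4, 6) (footprint 16.5×26) is included at this height (perimeter 85.00 mm); Subtracting the remaining from the first: starting from the result so far, the 16.5×26 cube at (4, 6) misses the remaining region (no effect) — boundary = 24.34 mm. Overall, the cross-section is a single solid region. Total boundary length (outer) = 24.34 mm.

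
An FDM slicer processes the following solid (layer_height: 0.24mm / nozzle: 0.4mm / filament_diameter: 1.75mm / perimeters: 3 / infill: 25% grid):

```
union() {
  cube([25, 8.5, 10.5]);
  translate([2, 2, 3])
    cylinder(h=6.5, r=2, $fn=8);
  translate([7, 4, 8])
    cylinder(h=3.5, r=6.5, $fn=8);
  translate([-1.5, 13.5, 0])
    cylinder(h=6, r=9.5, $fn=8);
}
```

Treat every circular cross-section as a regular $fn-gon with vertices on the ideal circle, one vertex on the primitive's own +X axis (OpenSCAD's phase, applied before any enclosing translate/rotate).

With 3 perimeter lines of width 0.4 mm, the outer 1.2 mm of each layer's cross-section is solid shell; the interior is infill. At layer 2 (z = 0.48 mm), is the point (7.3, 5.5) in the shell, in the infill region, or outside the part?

At z = 0.48 mm: the cube is present — its section is the full 25×8.5 rectangle; the cylinder at (2, 2) is not intersected at this z (z outside [3, 9.5]); the cylinder at (7, 4) is absent (z outside [8, 11.5]); the r=9.5 cylinder at (-1.5, 13.5) gives a regular 8-gon of circumradius 9.5 (constant along its height); Taking the union: the regions partially overlap (shared area 15.21 mm²), so overlapping operands fuse into one piece — 1 connected region. Overall, the cross-section is a single solid region. The nearest boundary edge runs (5.93, 8.50)→(25.00, 8.50); distance from the point to it = 3.00 mm. The point is inside the cross-section and 3.00 mm from the nearest boundary — more than the 1.2 mm shell width (3 × 0.4), so it's in the infill interior.

infill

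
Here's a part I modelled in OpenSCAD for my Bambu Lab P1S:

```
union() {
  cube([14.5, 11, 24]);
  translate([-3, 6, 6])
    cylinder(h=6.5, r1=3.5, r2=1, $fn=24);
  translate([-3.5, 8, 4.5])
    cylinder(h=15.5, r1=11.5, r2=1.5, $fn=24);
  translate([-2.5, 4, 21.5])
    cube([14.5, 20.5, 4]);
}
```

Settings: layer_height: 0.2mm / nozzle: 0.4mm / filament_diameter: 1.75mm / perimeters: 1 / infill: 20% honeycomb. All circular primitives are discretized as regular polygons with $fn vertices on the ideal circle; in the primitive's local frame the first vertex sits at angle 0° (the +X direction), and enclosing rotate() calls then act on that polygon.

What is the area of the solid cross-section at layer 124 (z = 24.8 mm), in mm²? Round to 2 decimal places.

297.25 mm²

At z = 24.8 mm: the cube does not reach this height (z outside [0, 24]); the cone at (-3, 6) is absent (z outside [6, 12.5]); the cone at (-3.5, 8) is absent (z outside [4.5, 20]); the 14.5×20.5 cube at (-2.5, 4) contributes its full rectangle (area 297.25 mm²); Merging all regions: only the 14.5×20.5 cube at (-2.5, 4) is present, so the union is just that shape — area = 297.25 mm². Overall, the cross-section is a single solid region. Net area = 297.25 mm².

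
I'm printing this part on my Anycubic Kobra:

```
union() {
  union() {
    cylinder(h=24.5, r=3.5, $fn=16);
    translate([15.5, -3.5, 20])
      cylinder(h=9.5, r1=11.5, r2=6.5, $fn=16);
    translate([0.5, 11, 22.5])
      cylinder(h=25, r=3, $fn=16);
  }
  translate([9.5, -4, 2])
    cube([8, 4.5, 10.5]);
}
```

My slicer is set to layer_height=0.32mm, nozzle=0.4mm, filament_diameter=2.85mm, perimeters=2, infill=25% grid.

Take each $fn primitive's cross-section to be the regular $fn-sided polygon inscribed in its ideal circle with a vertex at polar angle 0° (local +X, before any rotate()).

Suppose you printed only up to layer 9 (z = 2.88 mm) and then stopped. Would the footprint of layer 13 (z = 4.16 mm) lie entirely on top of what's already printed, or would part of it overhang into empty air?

entirely on top

Compare the two slices. At z = 2.88: the r=3.5 cylinder contributes a regular 16-gon of circumradius 3.5 (area = (16/2)·3.500²·sin(360°/16) = 37.50 mm²); the cone at (15.5, -3.5) is absent (z outside [20, 29.5]); the cylinder at (0.5, 11) does not reach this height (z outside [22.5, 47.5]); Merging all regions: only the r=3.5 cylinder is present, so the union is just that shape — area = 37.50 mm²; the 8×4.5 cube at (9.5, -4) contributes its full rectangle (area 36.00 mm²); Merging all regions: the 2 present regions are separate (no shared area or edge), so areas and boundary lengths simply add and each stays a separate island — area = 73.50 mm². At z = 4.16: the r=3.5 cylinder contributes a regular 16-gon of circumradius 3.5 (area = (16/2)·3.500²·sin(360°/16) = 37.50 mm²); the cone at (15.5, -3.5) is not intersected at this z (z outside [20, 29.5]); the cylinder at (0.5, 11) is absent (z outside [22.5, 47.5]); Taking the union: only the r=3.5 cylinder is present, so the union is just that shape — area = 37.50 mm²; the 8×4.5 cube at (9.5, -4) contributes its full rectangle (area 36.00 mm²); Merging all regions: the 2 present regions are separate (no shared area or edge), so areas and boundary lengths simply add and each stays a separate island — area = 73.50 mm². Checking containment: the cross-section at z = 4.16 is a subset of the cross-section at z = 2.88.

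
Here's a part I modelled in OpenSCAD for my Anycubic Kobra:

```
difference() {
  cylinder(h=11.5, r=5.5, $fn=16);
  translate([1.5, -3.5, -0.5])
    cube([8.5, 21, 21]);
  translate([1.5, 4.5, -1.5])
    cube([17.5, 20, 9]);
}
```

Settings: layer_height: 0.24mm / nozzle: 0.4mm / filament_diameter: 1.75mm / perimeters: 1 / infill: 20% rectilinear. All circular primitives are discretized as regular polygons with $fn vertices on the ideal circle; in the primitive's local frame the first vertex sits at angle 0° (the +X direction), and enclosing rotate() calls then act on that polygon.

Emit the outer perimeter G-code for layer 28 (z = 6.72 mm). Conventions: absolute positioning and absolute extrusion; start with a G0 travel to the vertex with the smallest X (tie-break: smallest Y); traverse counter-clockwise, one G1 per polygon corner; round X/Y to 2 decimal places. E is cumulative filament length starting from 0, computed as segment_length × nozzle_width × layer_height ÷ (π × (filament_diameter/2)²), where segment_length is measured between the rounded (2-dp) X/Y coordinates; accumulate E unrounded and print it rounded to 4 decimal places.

G0 X-5.50 Y0.00 Z6.72
G1 X-5.08 Y-2.10 E0.0855
G1 X-3.89 Y-3.89 E0.1713
G1 X-2.10 Y-5.08 E0.2571
G1 X0.00 Y-5.50 E0.3425
G1 X2.10 Y-5.08 E0.4280
G1 X3.89 Y-3.89 E0.5138
G1 X4.15 Y-3.50 E0.5325
G1 X1.50 Y-3.50 E0.6383
G1 X1.50 Y5.20 E0.9855
G1 X0.00 Y5.50 E1.0466
G1 X-2.10 Y5.08 E1.1320
G1 X-3.89 Y3.89 E1.2178
G1 X-5.08 Y2.10 E1.3036
G1 X-5.50 Y0.00 E1.3891

At z = 6.72 mm: the r=5.5 cylinder gives a regular 16-gon of circumradius 5.5 (constant along its height); the cube at (1.5, -3.5) is present — its section is the full 8.5×21 rectangle; the cube at (1.5, 4.5) (footprint 17.5×20) is included at this height; Taking the first minus the rest: starting from the r=5.5 cylinder, the 8.5×21 cube at (1.5, -3.5) partially overlaps it — only the 27.45 mm² overlap (of its 178.50 mm²) is removed, clipping the outline; the 17.5×20 cube at (1.5, 4.5) misses the remaining region (no effect) — 1 connected region. The outline is a single polygon with 14 vertices. Extrusion per mm of travel: 0.4 × 0.24 / (π × 0.875²) = 0.039912. Accumulating E over each segment gives final E = 1.3891.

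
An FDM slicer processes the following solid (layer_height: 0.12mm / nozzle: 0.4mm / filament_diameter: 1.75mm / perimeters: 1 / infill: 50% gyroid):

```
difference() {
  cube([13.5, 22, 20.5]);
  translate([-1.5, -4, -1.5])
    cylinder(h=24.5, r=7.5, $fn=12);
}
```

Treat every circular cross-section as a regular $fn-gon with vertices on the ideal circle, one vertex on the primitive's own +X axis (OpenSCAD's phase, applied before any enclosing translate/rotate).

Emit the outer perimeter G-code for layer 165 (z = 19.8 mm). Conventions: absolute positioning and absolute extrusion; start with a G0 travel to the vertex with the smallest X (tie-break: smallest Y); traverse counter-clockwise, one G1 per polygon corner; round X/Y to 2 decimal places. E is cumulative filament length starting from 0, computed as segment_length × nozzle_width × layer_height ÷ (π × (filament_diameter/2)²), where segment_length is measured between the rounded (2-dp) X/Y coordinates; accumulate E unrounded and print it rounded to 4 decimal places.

G0 X0.00 Y3.10 Z19.80
G1 X2.25 Y2.50 E0.0465
G1 X4.75 Y0.00 E0.1170
G1 X13.50 Y0.00 E0.2916
G1 X13.50 Y22.00 E0.7307
G1 X0.00 Y22.00 E1.0001
G1 X0.00 Y3.10 E1.3773

At z = 19.8 mm: the cube is present — its section is the full 13.5×22 rectangle; the cylinder at (-1.5, -4): section is a regular 12-gon, circumradius r=7.5; Subtracting the remaining from the first: starting from the 13.5×22 cube, the r=7.5 cylinder at (-1.5, -4) partially overlaps it — only the 9.41 mm² overlap (of its 168.75 mm²) is removed, clipping the outline — 1 connected region. The outline is a single polygon with 6 vertices. Extrusion per mm of travel: 0.4 × 0.12 / (π × 0.875²) = 0.019956. Accumulating E over each segment gives final E = 1.3773.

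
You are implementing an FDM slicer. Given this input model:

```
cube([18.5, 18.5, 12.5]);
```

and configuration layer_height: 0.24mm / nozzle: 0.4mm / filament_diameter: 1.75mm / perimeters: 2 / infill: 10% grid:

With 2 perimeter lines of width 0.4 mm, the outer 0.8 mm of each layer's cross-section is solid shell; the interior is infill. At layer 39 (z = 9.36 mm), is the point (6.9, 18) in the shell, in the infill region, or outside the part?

shell

At z = 9.36 mm: the cube (footprint 18.5×18.5) is included at this height. Overall, the cross-section is a single solid region. The nearest boundary edge runs (18.50, 18.50)→(0.00, 18.50); distance from the point to it = 0.50 mm. The point is inside the cross-section, 0.50 mm from the nearest boundary — within the 0.8 mm shell band (2 × 0.4).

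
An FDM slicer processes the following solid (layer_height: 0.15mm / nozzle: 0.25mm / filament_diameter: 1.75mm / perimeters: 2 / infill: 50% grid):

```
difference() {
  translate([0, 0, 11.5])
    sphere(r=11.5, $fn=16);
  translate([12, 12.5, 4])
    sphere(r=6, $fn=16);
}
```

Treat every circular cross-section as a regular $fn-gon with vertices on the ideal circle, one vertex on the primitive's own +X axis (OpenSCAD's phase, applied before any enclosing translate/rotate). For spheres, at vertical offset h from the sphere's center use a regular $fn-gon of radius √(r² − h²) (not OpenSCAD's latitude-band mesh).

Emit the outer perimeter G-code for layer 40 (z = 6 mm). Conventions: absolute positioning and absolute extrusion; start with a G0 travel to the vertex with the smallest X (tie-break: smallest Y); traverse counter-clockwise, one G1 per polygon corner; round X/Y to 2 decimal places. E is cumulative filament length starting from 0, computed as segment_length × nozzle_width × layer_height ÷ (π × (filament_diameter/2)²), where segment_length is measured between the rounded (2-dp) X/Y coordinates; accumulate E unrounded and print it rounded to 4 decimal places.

At z = 6 mm: the sphere: section is a regular 16-gon, circumradius = √(r²−h²) = √(11.5²−5.5²) = 10.100; the r=6 sphere at (12, 12.5) contributes a regular 16-gon of circumradius √(6²−2²) = 5.657; Taking the first minus the rest: starting from the r=11.5 sphere, the r=6 sphere at (12, 12.5) misses the remaining region (no effect) — 1 connected region. The outline is a single polygon with 16 vertices. Extrusion per mm of travel: 0.25 × 0.15 / (π × 0.875²) = 0.015591. Accumulating E over each segment gives final E = 0.9828.

G0 X-10.10 Y0.00 Z6.00
G1 X-9.33 Y-3.86 E0.0614
G1 X-7.14 Y-7.14 E0.1229
G1 X-3.86 Y-9.33 E0.1843
G1 X0.00 Y-10.10 E0.2457
G1 X3.86 Y-9.33 E0.3071
G1 X7.14 Y-7.14 E0.3686
G1 X9.33 Y-3.86 E0.4301
G1 X10.10 Y0.00 E0.4914
G1 X9.33 Y3.86 E0.5528
G1 X7.14 Y7.14 E0.6143
G1 X3.86 Y9.33 E0.6758
G1 X0.00 Y10.10 E0.7371
G1 X-3.86 Y9.33 E0.7985
G1 X-7.14 Y7.14 E0.8600
G1 X-9.33 Y3.86 E0.9215
G1 X-10.10 Y0.00 E0.9828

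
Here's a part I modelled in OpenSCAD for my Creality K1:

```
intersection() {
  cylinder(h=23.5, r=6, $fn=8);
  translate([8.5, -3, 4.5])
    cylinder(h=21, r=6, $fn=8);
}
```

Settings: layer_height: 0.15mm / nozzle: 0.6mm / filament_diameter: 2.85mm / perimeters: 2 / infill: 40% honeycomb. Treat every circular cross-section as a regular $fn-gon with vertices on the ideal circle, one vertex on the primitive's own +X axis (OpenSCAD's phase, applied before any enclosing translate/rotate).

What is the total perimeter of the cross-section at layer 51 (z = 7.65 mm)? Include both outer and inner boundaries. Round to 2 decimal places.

At z = 7.65 mm: the cylinder: section is a regular 8-gon, circumradius r=6 (perimeter = 2·8·6.000·sin(180°/8) = 36.74 mm); the r=6 cylinder at (8.5, -3) gives a regular 8-gon of circumradius 6 (constant along its height) (perimeter = 2·8·6.000·sin(180°/8) = 36.74 mm); Taking the intersection: the r=6 cylinder at (8.5, -3) partially overlaps the r=6 cylinder; clipping to the common part keeps 11.64 mm² — boundary = 15.08 mm. Overall, the cross-section is a single solid region. Total boundary length (outer) = 15.08 mm.

15.08 mm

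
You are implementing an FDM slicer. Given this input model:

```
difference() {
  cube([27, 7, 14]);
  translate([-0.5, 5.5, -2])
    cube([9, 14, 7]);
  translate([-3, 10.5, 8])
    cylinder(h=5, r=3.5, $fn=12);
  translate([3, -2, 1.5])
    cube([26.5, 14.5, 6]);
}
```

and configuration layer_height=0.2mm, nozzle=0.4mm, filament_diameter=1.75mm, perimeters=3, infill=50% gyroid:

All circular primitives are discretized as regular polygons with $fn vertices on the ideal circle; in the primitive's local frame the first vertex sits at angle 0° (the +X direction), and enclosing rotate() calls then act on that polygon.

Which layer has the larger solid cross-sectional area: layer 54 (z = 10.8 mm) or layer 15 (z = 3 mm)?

layer 54 (z = 10.8 mm)

Layer 54 (z = 10.8): the cube is present — its section is the full 27×7 rectangle (area 189.00 mm²); the cube at (-0.5, 5.5) is not intersected at this z (z outside [-2, 5]); the r=3.5 cylinder at (-3, 10.5) gives a regular 12-gon of circumradius 3.5 (constant along its height) (area = (12/2)·3.500²·sin(360°/12) = 36.75 mm²); the cube at (3, -2) is not intersected at this z (z outside [1.5, 7.5]); Subtracting the remaining from the first: starting from the 27×7 cube (189.00 mm²), the r=3.5 cylinder at (-3, 10.5) misses the remaining region (no effect) — area = 189.00 mm². So its area = 189.00 mm². Layer 15 (z = 3): the cube (footprint 27×7) is included at this height (area 189.00 mm²); the cube at (-0.5, 5.5) is present — its section is the full 9×14 rectangle (area 126.00 mm²); the cylinder at (-3, 10.5) is not intersected at this z (z outside [8, 13]); the 26.5×14.5 cube at (3, -2) contributes its full rectangle (area 384.25 mm²); Subtracting the remaining from the first: starting from the 27×7 cube (189.00 mm²), the 9×14 cube at (-0.5, 5.5) partially overlaps it — only the 12.75 mm² overlap (of its 126.00 mm²) is removed, clipping the outline; the 26.5×14.5 cube at (3, -2) partially overlaps it — only the 159.75 mm² overlap (of its 384.25 mm²) is removed, clipping the outline — area = 16.50 mm². So its area = 16.50 mm². Layer 54 is larger (189.00 vs 16.50 mm²).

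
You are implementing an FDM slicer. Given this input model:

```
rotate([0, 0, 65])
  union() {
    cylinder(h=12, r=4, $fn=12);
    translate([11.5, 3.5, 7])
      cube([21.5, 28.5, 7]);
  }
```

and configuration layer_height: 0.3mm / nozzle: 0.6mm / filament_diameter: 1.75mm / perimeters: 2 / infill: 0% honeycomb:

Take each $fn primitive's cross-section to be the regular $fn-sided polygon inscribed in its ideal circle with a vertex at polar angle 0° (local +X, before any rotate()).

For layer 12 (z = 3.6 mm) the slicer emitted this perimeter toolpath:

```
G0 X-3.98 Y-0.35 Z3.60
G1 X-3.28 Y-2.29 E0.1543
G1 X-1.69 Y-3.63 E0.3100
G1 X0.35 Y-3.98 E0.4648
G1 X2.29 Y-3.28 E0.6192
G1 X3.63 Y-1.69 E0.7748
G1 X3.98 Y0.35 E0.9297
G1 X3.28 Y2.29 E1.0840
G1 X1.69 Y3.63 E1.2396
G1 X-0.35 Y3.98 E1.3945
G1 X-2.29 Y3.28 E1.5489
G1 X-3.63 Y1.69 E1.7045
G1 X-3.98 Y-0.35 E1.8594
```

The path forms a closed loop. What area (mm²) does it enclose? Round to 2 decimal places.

Apply the shoelace formula to the sequence of (X, Y) vertices; enclosed area = 48.00 mm².

48.00 mm²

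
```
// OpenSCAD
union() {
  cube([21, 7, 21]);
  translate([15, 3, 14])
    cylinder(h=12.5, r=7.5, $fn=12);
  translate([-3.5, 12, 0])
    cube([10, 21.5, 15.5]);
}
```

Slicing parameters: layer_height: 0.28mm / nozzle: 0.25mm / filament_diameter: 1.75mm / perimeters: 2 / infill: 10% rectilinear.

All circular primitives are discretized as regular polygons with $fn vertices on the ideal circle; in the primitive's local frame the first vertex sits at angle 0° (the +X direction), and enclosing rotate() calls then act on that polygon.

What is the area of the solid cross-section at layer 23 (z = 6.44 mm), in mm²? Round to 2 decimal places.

362.00 mm²

At z = 6.44 mm: the 21×7 cube contributes its full rectangle (area 147.00 mm²); the cylinder at (15, 3) does not reach this height (z outside [14, 26.5]); the 10×21.5 cube at (-3.5, 12) contributes its full rectangle (area 215.00 mm²); Combining (union): the 2 present regions are separate (no shared area or edge), so areas and boundary lengths simply add and each stays a separate island — area = 362.00 mm². Overall, the cross-section has 2 separate islands. Net area = 362.00 mm².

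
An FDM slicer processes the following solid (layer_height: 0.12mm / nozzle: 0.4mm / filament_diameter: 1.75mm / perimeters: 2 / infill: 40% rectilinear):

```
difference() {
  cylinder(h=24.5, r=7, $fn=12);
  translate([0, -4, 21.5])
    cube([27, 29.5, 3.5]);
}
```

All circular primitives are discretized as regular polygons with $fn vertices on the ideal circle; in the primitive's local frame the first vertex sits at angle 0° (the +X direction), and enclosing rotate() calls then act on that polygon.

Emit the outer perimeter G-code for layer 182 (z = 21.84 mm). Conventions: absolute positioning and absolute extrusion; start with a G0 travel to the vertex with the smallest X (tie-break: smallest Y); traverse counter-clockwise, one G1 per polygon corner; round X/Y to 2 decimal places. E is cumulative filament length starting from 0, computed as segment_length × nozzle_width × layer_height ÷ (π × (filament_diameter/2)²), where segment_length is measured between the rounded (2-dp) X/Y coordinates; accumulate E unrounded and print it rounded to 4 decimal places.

At z = 21.84 mm: the r=7 cylinder gives a regular 12-gon of circumradius 7 (constant along its height); the cube at (0, -4) (footprint 27×29.5) is included at this height; After the difference (first − rest): starting from the r=7 cylinder, the 27×29.5 cube at (0, -4) partially overlaps it — only the 62.51 mm² overlap (of its 796.50 mm²) is removed, clipping the outline — 1 connected region. The outline is a single polygon with 10 vertices. Extrusion per mm of travel: 0.4 × 0.12 / (π × 0.875²) = 0.019956. Accumulating E over each segment gives final E = 0.8947.

G0 X-7.00 Y0.00 Z21.84
G1 X-6.06 Y-3.50 E0.0723
G1 X-3.50 Y-6.06 E0.1446
G1 X0.00 Y-7.00 E0.2169
G1 X3.50 Y-6.06 E0.2892
G1 X5.56 Y-4.00 E0.3474
G1 X0.00 Y-4.00 E0.4583
G1 X0.00 Y7.00 E0.6778
G1 X-3.50 Y6.06 E0.7501
G1 X-6.06 Y3.50 E0.8224
G1 X-7.00 Y0.00 E0.8947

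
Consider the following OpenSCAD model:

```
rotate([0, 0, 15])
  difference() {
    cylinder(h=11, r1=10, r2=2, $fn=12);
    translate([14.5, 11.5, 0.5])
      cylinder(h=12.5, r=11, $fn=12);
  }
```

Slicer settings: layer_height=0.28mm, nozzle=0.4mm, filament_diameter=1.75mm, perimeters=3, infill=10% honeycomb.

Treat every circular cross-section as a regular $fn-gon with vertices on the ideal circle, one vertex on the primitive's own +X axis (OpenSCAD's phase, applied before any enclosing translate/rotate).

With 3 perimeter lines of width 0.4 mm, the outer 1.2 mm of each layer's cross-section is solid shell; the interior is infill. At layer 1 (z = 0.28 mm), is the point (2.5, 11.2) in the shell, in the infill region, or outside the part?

outside

At z = 0.28 mm: the cone: at t=0.025 of its height the radius interpolates to r₁+(r₂−r₁)t = 9.796, giving a regular 12-gon of that circumradius; the cylinder at (14.5, 11.5) is not intersected at this z (z outside [0.5, 13]); Taking the first minus the rest: none of the subtracted shapes is present at this height, so the cone is unchanged — 1 connected region; (whole slice rotated 15° about Z — lengths, areas and connectivity unchanged). Overall, the cross-section is a single solid region. Undo the 15° rotation: the query point maps to (5.314, 10.171) in the un-rotated model frame. The nearest boundary edge runs (4.90, 8.48)→(0.00, 9.80); distance from the point to it = 1.74 mm. The point is not inside any of the regions above, so it lies outside the cross-section (1.74 mm from the nearest boundary).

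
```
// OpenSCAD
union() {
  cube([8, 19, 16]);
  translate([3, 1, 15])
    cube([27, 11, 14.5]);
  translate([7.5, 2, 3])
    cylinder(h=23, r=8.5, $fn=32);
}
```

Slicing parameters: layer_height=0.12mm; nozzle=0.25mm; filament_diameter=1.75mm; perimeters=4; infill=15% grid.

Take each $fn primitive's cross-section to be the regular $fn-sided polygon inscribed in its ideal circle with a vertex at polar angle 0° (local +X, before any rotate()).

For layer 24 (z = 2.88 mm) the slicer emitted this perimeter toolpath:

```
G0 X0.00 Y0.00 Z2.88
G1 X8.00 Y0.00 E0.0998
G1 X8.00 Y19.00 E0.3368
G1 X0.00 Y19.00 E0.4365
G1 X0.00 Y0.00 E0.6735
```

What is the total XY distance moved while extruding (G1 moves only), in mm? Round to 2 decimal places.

54.00 mm

Sum the Euclidean lengths of each G1 segment: total = 54.00 mm.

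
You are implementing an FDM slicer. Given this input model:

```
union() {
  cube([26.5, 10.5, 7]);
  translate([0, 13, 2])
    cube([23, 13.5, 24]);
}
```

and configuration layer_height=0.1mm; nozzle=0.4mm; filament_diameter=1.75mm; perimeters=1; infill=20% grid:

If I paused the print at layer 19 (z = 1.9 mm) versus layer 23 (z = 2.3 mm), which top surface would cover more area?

Layer 19 (z = 1.9): the 26.5×10.5 cube contributes its full rectangle (area 278.25 mm²); the cube at (0, 13) is absent (z outside [2, 26]); Merging all regions: only the 26.5×10.5 cube is present, so the union is just that shape — area = 278.25 mm². So its area = 278.25 mm². Layer 23 (z = 2.3): the cube (footprint 26.5×10.5) is included at this height (area 278.25 mm²); the cube at (0, 13) (footprint 23×13.5) is included at this height (area 310.50 mm²); Taking the union: the 2 present regions are separate (no shared area or edge), so areas and boundary lengths simply add and each stays a separate island — area = 588.75 mm². So its area = 588.75 mm². Layer 23 is larger (588.75 vs 278.25 mm²).

layer 23 (z = 2.3 mm)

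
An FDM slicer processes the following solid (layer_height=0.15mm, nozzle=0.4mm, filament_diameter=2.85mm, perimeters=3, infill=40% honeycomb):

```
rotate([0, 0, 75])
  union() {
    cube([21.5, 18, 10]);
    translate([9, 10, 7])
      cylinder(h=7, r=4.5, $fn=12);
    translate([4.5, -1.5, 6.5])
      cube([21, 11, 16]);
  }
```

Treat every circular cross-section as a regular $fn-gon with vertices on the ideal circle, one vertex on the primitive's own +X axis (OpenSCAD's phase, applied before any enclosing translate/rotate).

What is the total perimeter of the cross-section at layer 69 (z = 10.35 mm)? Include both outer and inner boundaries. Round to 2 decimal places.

At z = 10.35 mm: the cube is not intersected at this z (z outside [0, 10]); the r=4.5 cylinder at (9, 10) gives a regular 12-gon of circumradius 4.5 (constant along its height) (perimeter = 2·12·4.500·sin(180°/12) = 27.95 mm); the cube at (4.5, -1.5) (footprint 21×11) is included at this height (perimeter 64.00 mm); Combining (union): the regions partially overlap (shared area 25.94 mm²), so the edge portions inside another operand are dropped and the merged outline is re-measured after clipping — boundary = 70.28 mm; (whole slice rotated 75° about Z — lengths, areas and connectivity unchanged). Overall, the cross-section is a single solid region. Total boundary length (outer) = 70.28 mm.

70.28 mm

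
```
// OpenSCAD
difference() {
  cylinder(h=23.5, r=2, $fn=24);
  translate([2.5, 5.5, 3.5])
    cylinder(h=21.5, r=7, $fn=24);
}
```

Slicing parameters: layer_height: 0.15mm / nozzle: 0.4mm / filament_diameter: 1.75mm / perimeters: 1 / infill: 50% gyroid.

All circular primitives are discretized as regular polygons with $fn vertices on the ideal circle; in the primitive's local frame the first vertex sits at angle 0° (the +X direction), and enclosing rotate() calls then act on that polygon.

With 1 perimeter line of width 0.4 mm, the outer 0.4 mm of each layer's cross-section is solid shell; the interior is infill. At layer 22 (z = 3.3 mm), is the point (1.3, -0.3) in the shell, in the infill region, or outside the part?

At z = 3.3 mm: the cylinder: section is a regular 24-gon, circumradius r=2; the cylinder at (2.5, 5.5) does not reach this height (z outside [3.5, 25]); Subtracting the remaining from the first: none of the subtracted shapes is present at this height, so the r=2 cylinder is unchanged — 1 connected region. Overall, the cross-section is a single solid region. The nearest boundary edge runs (1.93, -0.52)→(2.00, 0.00); distance from the point to it = 0.65 mm. The point is inside the cross-section and 0.65 mm from the nearest boundary — more than the 0.4 mm shell width (1 × 0.4), so it's in the infill interior.

infill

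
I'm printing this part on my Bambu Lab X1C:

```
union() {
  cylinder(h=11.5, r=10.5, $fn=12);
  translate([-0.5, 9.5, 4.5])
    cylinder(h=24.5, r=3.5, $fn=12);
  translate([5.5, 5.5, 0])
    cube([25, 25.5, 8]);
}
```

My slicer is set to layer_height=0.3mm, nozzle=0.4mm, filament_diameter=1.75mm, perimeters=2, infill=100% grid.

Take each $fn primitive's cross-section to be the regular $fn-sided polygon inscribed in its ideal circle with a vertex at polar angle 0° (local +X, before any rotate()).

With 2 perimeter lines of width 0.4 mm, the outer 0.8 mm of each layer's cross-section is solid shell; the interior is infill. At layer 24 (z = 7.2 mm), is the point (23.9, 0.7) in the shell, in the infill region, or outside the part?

outside

At z = 7.2 mm: the r=10.5 cylinder contributes a regular 12-gon of circumradius 10.5; the r=3.5 cylinder at (-0.5, 9.5) gives a regular 12-gon of circumradius 3.5 (constant along its height); the cube at (5.5, 5.5) is present — its section is the full 25×25.5 rectangle; Taking the union: the regions partially overlap (shared area 27.61 mm²), so overlapping operands fuse into one piece — 1 connected region. Overall, the cross-section is a single solid region. The nearest boundary edge runs (30.50, 5.50)→(8.84, 5.50); distance from the point to it = 4.80 mm. The point is not inside any of the regions above, so it lies outside the cross-section (4.80 mm from the nearest boundary).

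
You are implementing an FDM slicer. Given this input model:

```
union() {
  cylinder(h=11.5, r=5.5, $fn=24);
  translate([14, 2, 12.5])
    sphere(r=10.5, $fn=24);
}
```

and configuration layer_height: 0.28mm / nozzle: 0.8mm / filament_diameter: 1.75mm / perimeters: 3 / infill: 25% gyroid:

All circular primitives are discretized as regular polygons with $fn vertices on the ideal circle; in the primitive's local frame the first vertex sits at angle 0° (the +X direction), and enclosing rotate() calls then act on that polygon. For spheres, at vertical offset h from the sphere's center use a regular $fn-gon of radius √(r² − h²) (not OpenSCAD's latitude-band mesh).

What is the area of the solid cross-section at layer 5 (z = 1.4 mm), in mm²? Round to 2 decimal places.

93.95 mm²

At z = 1.4 mm: the cylinder: section is a regular 24-gon, circumradius r=5.5 (area = (24/2)·5.500²·sin(360°/24) = 93.95 mm²); the sphere at (14, 2) is not intersected at this z (|z−center|=11.100 > r=10.5); Merging all regions: only the r=5.5 cylinder is present, so the union is just that shape — area = 93.95 mm². Overall, the cross-section is a single solid region. Net area = 93.95 mm².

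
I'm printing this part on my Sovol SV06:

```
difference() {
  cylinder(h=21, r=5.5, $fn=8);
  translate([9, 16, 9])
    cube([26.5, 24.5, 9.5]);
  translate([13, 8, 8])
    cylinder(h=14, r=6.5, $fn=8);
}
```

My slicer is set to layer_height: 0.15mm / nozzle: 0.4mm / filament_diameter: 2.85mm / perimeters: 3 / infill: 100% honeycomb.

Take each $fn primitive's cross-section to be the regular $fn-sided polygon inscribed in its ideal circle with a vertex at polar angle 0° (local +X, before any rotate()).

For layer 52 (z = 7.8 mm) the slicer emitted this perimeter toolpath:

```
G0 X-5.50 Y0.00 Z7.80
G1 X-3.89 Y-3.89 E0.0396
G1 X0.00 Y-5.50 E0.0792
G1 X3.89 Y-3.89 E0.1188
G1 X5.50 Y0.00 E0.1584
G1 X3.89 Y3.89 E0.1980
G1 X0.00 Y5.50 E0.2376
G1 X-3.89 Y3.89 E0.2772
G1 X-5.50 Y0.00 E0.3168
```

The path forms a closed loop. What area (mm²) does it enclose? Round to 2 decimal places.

85.58 mm²

Apply the shoelace formula to the sequence of (X, Y) vertices; enclosed area = 85.58 mm².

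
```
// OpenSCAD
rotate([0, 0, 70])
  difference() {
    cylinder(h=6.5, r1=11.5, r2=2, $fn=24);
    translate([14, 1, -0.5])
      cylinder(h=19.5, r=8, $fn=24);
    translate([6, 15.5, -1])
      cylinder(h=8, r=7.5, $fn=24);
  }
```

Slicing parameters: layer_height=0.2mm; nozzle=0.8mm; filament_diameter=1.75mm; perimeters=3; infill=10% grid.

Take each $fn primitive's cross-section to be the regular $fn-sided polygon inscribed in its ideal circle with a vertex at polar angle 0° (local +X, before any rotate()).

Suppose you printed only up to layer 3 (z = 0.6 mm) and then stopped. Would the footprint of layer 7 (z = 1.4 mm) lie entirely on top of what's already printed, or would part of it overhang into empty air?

entirely on top

Compare the two slices. At z = 0.6: the cone contributes a regular 24-gon of circumradius 10.623 (interpolated between r1=11.5 and r2=2 at t=0.092) (area = (24/2)·10.623²·sin(360°/24) = 350.49 mm²); the cylinder at (14, 1): section is a regular 24-gon, circumradius r=8 (area = (24/2)·8.000²·sin(360°/24) = 198.77 mm²); the r=7.5 cylinder at (6, 15.5) gives a regular 24-gon of circumradius 7.5 (constant along its height) (area = (24/2)·7.500²·sin(360°/24) = 174.70 mm²); Taking the first minus the rest: starting from the cone (350.49 mm²), the r=8 cylinder at (14, 1) partially overlaps it — only the 36.53 mm² overlap (of its 198.77 mm²) is removed, clipping the outline; the r=7.5 cylinder at (6, 15.5) partially overlaps it — only the 6.42 mm² overlap (of its 174.70 mm²) is removed, clipping the outline — area = 307.54 mm²; (rotated 70° about Z; rotation is an isometry so areas/perimeters/island counts are preserved). At z = 1.4: the cone contributes a regular 24-gon of circumradius 9.454 (interpolated between r1=11.5 and r2=2 at t=0.215) (area = (24/2)·9.454²·sin(360°/24) = 277.58 mm²); the r=8 cylinder at (14, 1) gives a regular 24-gon of circumradius 8 (constant along its height) (area = (24/2)·8.000²·sin(360°/24) = 198.77 mm²); the r=7.5 cylinder at (6, 15.5) gives a regular 24-gon of circumradius 7.5 (constant along its height) (area = (24/2)·7.500²·sin(360°/24) = 174.70 mm²); Taking the first minus the rest: starting from the cone (277.58 mm²), the r=8 cylinder at (14, 1) partially overlaps it — only the 22.94 mm² overlap (of its 198.77 mm²) is removed, clipping the outline; the r=7.5 cylinder at (6, 15.5) partially overlaps it — only the 0.47 mm² overlap (of its 174.70 mm²) is removed, clipping the outline — area = 254.17 mm²; (whole slice rotated 70° about Z — lengths, areas and connectivity unchanged). Checking containment: the cross-section at z = 1.4 is a subset of the cross-section at z = 0.6.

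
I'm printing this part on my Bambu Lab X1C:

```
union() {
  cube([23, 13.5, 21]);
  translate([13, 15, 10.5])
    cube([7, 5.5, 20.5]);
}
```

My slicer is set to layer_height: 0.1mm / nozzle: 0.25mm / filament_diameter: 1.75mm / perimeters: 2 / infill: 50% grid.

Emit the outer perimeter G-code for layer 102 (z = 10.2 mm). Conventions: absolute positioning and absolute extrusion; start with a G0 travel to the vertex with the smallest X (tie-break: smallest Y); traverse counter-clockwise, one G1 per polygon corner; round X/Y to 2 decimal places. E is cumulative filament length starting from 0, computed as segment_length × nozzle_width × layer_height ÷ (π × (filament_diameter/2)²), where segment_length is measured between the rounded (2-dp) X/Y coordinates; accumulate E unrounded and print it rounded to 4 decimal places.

At z = 10.2 mm: the cube (footprint 23×13.5) is included at this height; the cube at (13, 15) is absent (z outside [10.5, 31]); Combining (union): only the 23×13.5 cube is present, so the union is just that shape — 1 connected region. The outline is a single polygon with 4 vertices. Extrusion per mm of travel: 0.25 × 0.1 / (π × 0.875²) = 0.010394. Accumulating E over each segment gives final E = 0.7587.

G0 X0.00 Y0.00 Z10.20
G1 X23.00 Y0.00 E0.2391
G1 X23.00 Y13.50 E0.3794
G1 X0.00 Y13.50 E0.6184
G1 X0.00 Y0.00 E0.7587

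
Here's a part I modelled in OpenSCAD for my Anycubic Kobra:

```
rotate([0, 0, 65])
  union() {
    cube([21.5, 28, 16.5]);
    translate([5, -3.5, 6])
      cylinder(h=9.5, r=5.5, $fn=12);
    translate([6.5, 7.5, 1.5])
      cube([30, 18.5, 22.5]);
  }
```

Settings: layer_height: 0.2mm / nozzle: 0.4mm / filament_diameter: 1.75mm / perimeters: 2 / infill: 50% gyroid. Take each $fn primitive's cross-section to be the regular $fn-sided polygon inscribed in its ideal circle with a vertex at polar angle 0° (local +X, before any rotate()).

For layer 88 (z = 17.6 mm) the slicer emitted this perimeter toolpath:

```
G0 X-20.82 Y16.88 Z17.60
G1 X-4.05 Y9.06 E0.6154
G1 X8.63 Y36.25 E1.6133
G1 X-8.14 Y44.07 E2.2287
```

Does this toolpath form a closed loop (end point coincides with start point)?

Start point (G0): (-20.82, 16.88). End point (last G1): the path does not return to the start — open.

no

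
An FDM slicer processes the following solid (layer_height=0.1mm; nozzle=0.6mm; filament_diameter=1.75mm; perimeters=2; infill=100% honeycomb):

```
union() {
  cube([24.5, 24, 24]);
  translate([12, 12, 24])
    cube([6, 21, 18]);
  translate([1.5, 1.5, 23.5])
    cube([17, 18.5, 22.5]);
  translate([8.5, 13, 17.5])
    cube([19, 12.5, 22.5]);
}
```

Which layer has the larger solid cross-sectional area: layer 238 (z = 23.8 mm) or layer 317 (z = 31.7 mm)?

Layer 238 (z = 23.8): the 24.5×24 cube contributes its full rectangle (area 588.00 mm²); the cube at (12, 12) is not intersected at this z (z outside [24, 42]); the cube at (1.5, 1.5) is present — its section is the full 17×18.5 rectangle (area 314.50 mm²); the 19×12.5 cube at (8.5, 13) contributes its full rectangle (area 237.50 mm²); Combining (union): the regions partially overlap — summed areas 1140.00 mm² minus the doubly-counted overlap 490.50 mm² gives 649.50 mm² — area = 649.50 mm². So its area = 649.50 mm². Layer 317 (z = 31.7): the cube is not intersected at this z (z outside [0, 24]); the cube at (12, 12) is present — its section is the full 6×21 rectangle (area 126.00 mm²); the cube at (1.5, 1.5) (footprint 17×18.5) is included at this height (area 314.50 mm²); the cube at (8.5, 13) is present — its section is the full 19×12.5 rectangle (area 237.50 mm²); Taking the union: the regions partially overlap — summed areas 678.00 mm² minus the doubly-counted overlap 151.00 mm² gives 527.00 mm² — area = 527.00 mm². So its area = 527.00 mm². Layer 238 is larger (649.50 vs 527.00 mm²).

layer 238 (z = 23.8 mm)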